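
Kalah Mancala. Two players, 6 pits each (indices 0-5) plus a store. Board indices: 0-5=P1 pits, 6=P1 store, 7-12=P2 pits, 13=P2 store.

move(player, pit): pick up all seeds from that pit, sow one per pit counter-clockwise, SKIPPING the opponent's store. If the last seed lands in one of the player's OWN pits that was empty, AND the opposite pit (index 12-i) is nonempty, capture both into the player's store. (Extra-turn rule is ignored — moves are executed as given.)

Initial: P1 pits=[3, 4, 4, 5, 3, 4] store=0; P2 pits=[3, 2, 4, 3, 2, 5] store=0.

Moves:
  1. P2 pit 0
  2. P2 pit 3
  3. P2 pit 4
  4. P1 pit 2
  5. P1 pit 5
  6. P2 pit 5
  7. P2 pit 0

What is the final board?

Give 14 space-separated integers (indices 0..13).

Move 1: P2 pit0 -> P1=[3,4,4,5,3,4](0) P2=[0,3,5,4,2,5](0)
Move 2: P2 pit3 -> P1=[4,4,4,5,3,4](0) P2=[0,3,5,0,3,6](1)
Move 3: P2 pit4 -> P1=[5,4,4,5,3,4](0) P2=[0,3,5,0,0,7](2)
Move 4: P1 pit2 -> P1=[5,4,0,6,4,5](1) P2=[0,3,5,0,0,7](2)
Move 5: P1 pit5 -> P1=[5,4,0,6,4,0](2) P2=[1,4,6,1,0,7](2)
Move 6: P2 pit5 -> P1=[6,5,1,7,5,1](2) P2=[1,4,6,1,0,0](3)
Move 7: P2 pit0 -> P1=[6,5,1,7,5,1](2) P2=[0,5,6,1,0,0](3)

Answer: 6 5 1 7 5 1 2 0 5 6 1 0 0 3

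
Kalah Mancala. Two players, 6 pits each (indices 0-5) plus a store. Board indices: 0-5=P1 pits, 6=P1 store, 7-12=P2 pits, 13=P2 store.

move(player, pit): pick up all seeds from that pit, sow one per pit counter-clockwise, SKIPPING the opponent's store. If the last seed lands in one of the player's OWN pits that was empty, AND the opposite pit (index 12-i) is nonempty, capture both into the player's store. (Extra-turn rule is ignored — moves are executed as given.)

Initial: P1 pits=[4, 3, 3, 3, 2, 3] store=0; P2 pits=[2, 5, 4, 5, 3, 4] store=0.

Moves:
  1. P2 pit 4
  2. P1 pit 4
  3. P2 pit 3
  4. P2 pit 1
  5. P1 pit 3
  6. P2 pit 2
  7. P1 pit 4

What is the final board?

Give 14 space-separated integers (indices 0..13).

Move 1: P2 pit4 -> P1=[5,3,3,3,2,3](0) P2=[2,5,4,5,0,5](1)
Move 2: P1 pit4 -> P1=[5,3,3,3,0,4](1) P2=[2,5,4,5,0,5](1)
Move 3: P2 pit3 -> P1=[6,4,3,3,0,4](1) P2=[2,5,4,0,1,6](2)
Move 4: P2 pit1 -> P1=[6,4,3,3,0,4](1) P2=[2,0,5,1,2,7](3)
Move 5: P1 pit3 -> P1=[6,4,3,0,1,5](2) P2=[2,0,5,1,2,7](3)
Move 6: P2 pit2 -> P1=[7,4,3,0,1,5](2) P2=[2,0,0,2,3,8](4)
Move 7: P1 pit4 -> P1=[7,4,3,0,0,6](2) P2=[2,0,0,2,3,8](4)

Answer: 7 4 3 0 0 6 2 2 0 0 2 3 8 4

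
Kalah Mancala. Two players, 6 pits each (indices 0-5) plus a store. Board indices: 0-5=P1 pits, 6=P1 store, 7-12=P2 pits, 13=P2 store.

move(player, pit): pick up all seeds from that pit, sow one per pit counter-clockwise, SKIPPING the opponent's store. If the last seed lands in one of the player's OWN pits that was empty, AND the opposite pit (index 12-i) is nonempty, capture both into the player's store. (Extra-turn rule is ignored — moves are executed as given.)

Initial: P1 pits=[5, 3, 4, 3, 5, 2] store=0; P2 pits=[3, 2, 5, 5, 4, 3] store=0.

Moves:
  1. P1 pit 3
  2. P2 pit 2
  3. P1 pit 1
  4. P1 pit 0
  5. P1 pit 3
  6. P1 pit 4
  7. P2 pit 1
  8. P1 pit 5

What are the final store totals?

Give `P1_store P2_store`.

Move 1: P1 pit3 -> P1=[5,3,4,0,6,3](1) P2=[3,2,5,5,4,3](0)
Move 2: P2 pit2 -> P1=[6,3,4,0,6,3](1) P2=[3,2,0,6,5,4](1)
Move 3: P1 pit1 -> P1=[6,0,5,1,7,3](1) P2=[3,2,0,6,5,4](1)
Move 4: P1 pit0 -> P1=[0,1,6,2,8,4](2) P2=[3,2,0,6,5,4](1)
Move 5: P1 pit3 -> P1=[0,1,6,0,9,5](2) P2=[3,2,0,6,5,4](1)
Move 6: P1 pit4 -> P1=[0,1,6,0,0,6](9) P2=[4,3,1,7,6,0](1)
Move 7: P2 pit1 -> P1=[0,1,6,0,0,6](9) P2=[4,0,2,8,7,0](1)
Move 8: P1 pit5 -> P1=[0,1,6,0,0,0](10) P2=[5,1,3,9,8,0](1)

Answer: 10 1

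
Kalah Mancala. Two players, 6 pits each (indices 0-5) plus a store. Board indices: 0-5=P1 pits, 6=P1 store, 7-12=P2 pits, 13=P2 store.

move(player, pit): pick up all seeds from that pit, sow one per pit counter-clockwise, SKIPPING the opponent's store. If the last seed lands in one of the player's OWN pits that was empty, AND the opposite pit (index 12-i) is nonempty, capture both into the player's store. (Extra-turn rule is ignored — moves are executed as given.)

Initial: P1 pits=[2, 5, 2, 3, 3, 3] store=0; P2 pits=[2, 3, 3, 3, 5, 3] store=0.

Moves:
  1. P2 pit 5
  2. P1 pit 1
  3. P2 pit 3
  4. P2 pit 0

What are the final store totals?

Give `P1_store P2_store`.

Move 1: P2 pit5 -> P1=[3,6,2,3,3,3](0) P2=[2,3,3,3,5,0](1)
Move 2: P1 pit1 -> P1=[3,0,3,4,4,4](1) P2=[3,3,3,3,5,0](1)
Move 3: P2 pit3 -> P1=[3,0,3,4,4,4](1) P2=[3,3,3,0,6,1](2)
Move 4: P2 pit0 -> P1=[3,0,0,4,4,4](1) P2=[0,4,4,0,6,1](6)

Answer: 1 6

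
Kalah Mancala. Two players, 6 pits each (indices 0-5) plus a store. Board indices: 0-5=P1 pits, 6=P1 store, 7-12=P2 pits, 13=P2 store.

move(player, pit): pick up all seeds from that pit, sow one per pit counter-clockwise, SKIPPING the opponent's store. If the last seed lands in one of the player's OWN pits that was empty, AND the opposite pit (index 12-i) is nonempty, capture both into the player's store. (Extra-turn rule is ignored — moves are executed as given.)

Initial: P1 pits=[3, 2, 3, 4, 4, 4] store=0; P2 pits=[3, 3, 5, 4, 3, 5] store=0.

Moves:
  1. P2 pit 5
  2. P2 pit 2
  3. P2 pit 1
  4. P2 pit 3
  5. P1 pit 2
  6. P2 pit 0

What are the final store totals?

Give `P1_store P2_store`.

Move 1: P2 pit5 -> P1=[4,3,4,5,4,4](0) P2=[3,3,5,4,3,0](1)
Move 2: P2 pit2 -> P1=[5,3,4,5,4,4](0) P2=[3,3,0,5,4,1](2)
Move 3: P2 pit1 -> P1=[5,3,4,5,4,4](0) P2=[3,0,1,6,5,1](2)
Move 4: P2 pit3 -> P1=[6,4,5,5,4,4](0) P2=[3,0,1,0,6,2](3)
Move 5: P1 pit2 -> P1=[6,4,0,6,5,5](1) P2=[4,0,1,0,6,2](3)
Move 6: P2 pit0 -> P1=[6,4,0,6,5,5](1) P2=[0,1,2,1,7,2](3)

Answer: 1 3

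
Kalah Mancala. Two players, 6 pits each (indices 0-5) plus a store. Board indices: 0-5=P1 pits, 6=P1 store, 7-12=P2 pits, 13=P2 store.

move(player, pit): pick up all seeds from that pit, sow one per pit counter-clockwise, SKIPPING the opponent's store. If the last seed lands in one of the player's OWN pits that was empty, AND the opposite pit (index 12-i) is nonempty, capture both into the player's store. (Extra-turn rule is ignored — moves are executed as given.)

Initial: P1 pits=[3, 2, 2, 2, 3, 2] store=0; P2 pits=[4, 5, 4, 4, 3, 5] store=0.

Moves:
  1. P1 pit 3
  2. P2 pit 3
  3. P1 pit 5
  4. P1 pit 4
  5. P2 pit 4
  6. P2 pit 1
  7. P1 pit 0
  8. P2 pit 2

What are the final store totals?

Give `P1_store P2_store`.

Answer: 3 4

Derivation:
Move 1: P1 pit3 -> P1=[3,2,2,0,4,3](0) P2=[4,5,4,4,3,5](0)
Move 2: P2 pit3 -> P1=[4,2,2,0,4,3](0) P2=[4,5,4,0,4,6](1)
Move 3: P1 pit5 -> P1=[4,2,2,0,4,0](1) P2=[5,6,4,0,4,6](1)
Move 4: P1 pit4 -> P1=[4,2,2,0,0,1](2) P2=[6,7,4,0,4,6](1)
Move 5: P2 pit4 -> P1=[5,3,2,0,0,1](2) P2=[6,7,4,0,0,7](2)
Move 6: P2 pit1 -> P1=[6,4,2,0,0,1](2) P2=[6,0,5,1,1,8](3)
Move 7: P1 pit0 -> P1=[0,5,3,1,1,2](3) P2=[6,0,5,1,1,8](3)
Move 8: P2 pit2 -> P1=[1,5,3,1,1,2](3) P2=[6,0,0,2,2,9](4)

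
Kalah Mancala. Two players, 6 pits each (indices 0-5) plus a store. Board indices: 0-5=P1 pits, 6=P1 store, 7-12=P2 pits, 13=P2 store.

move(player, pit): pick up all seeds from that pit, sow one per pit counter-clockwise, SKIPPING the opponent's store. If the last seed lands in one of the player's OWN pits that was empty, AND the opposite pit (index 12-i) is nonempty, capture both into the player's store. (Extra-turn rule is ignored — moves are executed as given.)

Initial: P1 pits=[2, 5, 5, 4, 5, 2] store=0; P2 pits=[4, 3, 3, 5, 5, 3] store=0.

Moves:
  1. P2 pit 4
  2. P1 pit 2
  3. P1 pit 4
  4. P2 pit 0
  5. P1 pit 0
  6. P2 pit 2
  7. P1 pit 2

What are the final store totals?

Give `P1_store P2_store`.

Answer: 2 3

Derivation:
Move 1: P2 pit4 -> P1=[3,6,6,4,5,2](0) P2=[4,3,3,5,0,4](1)
Move 2: P1 pit2 -> P1=[3,6,0,5,6,3](1) P2=[5,4,3,5,0,4](1)
Move 3: P1 pit4 -> P1=[3,6,0,5,0,4](2) P2=[6,5,4,6,0,4](1)
Move 4: P2 pit0 -> P1=[3,6,0,5,0,4](2) P2=[0,6,5,7,1,5](2)
Move 5: P1 pit0 -> P1=[0,7,1,6,0,4](2) P2=[0,6,5,7,1,5](2)
Move 6: P2 pit2 -> P1=[1,7,1,6,0,4](2) P2=[0,6,0,8,2,6](3)
Move 7: P1 pit2 -> P1=[1,7,0,7,0,4](2) P2=[0,6,0,8,2,6](3)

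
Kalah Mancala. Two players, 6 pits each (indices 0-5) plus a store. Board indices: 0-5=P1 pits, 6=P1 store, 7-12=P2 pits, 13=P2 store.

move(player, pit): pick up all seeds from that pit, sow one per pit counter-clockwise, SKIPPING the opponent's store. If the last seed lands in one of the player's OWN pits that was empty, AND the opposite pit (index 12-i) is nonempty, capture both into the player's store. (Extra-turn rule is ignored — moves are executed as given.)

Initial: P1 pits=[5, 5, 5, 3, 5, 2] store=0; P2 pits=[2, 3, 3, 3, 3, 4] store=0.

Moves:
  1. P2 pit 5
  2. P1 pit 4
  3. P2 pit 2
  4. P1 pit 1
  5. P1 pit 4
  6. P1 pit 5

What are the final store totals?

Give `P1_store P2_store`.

Answer: 3 2

Derivation:
Move 1: P2 pit5 -> P1=[6,6,6,3,5,2](0) P2=[2,3,3,3,3,0](1)
Move 2: P1 pit4 -> P1=[6,6,6,3,0,3](1) P2=[3,4,4,3,3,0](1)
Move 3: P2 pit2 -> P1=[6,6,6,3,0,3](1) P2=[3,4,0,4,4,1](2)
Move 4: P1 pit1 -> P1=[6,0,7,4,1,4](2) P2=[4,4,0,4,4,1](2)
Move 5: P1 pit4 -> P1=[6,0,7,4,0,5](2) P2=[4,4,0,4,4,1](2)
Move 6: P1 pit5 -> P1=[6,0,7,4,0,0](3) P2=[5,5,1,5,4,1](2)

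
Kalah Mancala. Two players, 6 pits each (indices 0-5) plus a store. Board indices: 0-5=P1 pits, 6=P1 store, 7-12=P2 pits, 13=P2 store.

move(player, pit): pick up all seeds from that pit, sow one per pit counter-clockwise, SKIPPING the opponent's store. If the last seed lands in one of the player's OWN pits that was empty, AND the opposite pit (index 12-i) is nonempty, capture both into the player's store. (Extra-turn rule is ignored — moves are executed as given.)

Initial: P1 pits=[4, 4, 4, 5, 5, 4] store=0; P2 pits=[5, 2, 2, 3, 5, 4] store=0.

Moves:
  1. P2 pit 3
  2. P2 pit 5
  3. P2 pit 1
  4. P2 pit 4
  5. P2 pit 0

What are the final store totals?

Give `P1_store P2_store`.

Answer: 0 9

Derivation:
Move 1: P2 pit3 -> P1=[4,4,4,5,5,4](0) P2=[5,2,2,0,6,5](1)
Move 2: P2 pit5 -> P1=[5,5,5,6,5,4](0) P2=[5,2,2,0,6,0](2)
Move 3: P2 pit1 -> P1=[5,5,0,6,5,4](0) P2=[5,0,3,0,6,0](8)
Move 4: P2 pit4 -> P1=[6,6,1,7,5,4](0) P2=[5,0,3,0,0,1](9)
Move 5: P2 pit0 -> P1=[6,6,1,7,5,4](0) P2=[0,1,4,1,1,2](9)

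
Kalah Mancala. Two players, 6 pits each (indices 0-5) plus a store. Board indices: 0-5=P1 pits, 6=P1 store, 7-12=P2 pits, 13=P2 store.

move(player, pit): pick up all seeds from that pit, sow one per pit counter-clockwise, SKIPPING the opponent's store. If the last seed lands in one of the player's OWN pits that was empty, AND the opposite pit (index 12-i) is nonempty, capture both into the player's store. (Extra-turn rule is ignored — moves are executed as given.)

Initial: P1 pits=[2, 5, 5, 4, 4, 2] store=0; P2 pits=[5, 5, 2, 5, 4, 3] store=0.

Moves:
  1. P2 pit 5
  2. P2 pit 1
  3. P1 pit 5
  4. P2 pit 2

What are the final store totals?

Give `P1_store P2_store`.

Answer: 1 2

Derivation:
Move 1: P2 pit5 -> P1=[3,6,5,4,4,2](0) P2=[5,5,2,5,4,0](1)
Move 2: P2 pit1 -> P1=[3,6,5,4,4,2](0) P2=[5,0,3,6,5,1](2)
Move 3: P1 pit5 -> P1=[3,6,5,4,4,0](1) P2=[6,0,3,6,5,1](2)
Move 4: P2 pit2 -> P1=[3,6,5,4,4,0](1) P2=[6,0,0,7,6,2](2)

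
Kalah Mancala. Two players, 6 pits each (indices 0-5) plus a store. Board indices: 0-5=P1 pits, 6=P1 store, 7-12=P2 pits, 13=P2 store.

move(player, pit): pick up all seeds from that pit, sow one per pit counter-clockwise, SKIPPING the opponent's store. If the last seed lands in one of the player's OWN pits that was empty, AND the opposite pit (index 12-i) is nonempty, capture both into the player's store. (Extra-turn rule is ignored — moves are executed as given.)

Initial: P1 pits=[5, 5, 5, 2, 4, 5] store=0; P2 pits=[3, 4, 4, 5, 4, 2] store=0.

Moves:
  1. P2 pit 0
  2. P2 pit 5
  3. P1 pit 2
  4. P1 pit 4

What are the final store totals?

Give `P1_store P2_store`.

Answer: 2 1

Derivation:
Move 1: P2 pit0 -> P1=[5,5,5,2,4,5](0) P2=[0,5,5,6,4,2](0)
Move 2: P2 pit5 -> P1=[6,5,5,2,4,5](0) P2=[0,5,5,6,4,0](1)
Move 3: P1 pit2 -> P1=[6,5,0,3,5,6](1) P2=[1,5,5,6,4,0](1)
Move 4: P1 pit4 -> P1=[6,5,0,3,0,7](2) P2=[2,6,6,6,4,0](1)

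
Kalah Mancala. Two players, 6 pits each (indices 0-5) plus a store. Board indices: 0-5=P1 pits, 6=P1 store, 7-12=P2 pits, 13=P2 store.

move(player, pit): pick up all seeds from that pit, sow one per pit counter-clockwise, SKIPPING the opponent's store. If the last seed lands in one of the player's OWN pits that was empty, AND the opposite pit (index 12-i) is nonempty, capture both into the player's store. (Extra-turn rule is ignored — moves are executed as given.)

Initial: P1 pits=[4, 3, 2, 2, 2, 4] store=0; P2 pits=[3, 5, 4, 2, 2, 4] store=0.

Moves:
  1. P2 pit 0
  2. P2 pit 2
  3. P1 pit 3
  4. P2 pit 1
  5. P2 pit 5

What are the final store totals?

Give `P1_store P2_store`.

Answer: 0 3

Derivation:
Move 1: P2 pit0 -> P1=[4,3,2,2,2,4](0) P2=[0,6,5,3,2,4](0)
Move 2: P2 pit2 -> P1=[5,3,2,2,2,4](0) P2=[0,6,0,4,3,5](1)
Move 3: P1 pit3 -> P1=[5,3,2,0,3,5](0) P2=[0,6,0,4,3,5](1)
Move 4: P2 pit1 -> P1=[6,3,2,0,3,5](0) P2=[0,0,1,5,4,6](2)
Move 5: P2 pit5 -> P1=[7,4,3,1,4,5](0) P2=[0,0,1,5,4,0](3)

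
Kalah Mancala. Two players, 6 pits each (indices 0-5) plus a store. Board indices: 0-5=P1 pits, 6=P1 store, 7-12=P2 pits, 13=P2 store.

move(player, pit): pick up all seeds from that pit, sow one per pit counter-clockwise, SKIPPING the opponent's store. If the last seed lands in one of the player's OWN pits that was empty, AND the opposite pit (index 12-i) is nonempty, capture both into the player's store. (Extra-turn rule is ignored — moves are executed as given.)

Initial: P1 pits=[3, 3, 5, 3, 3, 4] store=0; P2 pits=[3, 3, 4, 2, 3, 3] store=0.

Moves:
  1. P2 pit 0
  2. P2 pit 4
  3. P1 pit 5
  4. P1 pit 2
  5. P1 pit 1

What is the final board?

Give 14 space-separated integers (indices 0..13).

Answer: 4 0 1 5 5 1 2 2 5 6 3 0 4 1

Derivation:
Move 1: P2 pit0 -> P1=[3,3,5,3,3,4](0) P2=[0,4,5,3,3,3](0)
Move 2: P2 pit4 -> P1=[4,3,5,3,3,4](0) P2=[0,4,5,3,0,4](1)
Move 3: P1 pit5 -> P1=[4,3,5,3,3,0](1) P2=[1,5,6,3,0,4](1)
Move 4: P1 pit2 -> P1=[4,3,0,4,4,1](2) P2=[2,5,6,3,0,4](1)
Move 5: P1 pit1 -> P1=[4,0,1,5,5,1](2) P2=[2,5,6,3,0,4](1)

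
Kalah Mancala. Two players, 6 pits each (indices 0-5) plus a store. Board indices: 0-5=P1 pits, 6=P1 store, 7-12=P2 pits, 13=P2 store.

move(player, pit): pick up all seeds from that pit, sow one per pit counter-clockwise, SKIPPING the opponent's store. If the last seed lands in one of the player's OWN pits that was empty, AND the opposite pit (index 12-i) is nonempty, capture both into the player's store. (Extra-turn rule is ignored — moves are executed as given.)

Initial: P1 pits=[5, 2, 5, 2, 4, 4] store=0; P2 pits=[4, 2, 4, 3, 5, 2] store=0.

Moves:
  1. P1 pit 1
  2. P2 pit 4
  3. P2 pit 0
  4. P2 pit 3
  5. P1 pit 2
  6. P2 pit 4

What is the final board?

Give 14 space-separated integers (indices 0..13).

Answer: 7 0 0 4 5 5 1 1 4 6 0 0 5 4

Derivation:
Move 1: P1 pit1 -> P1=[5,0,6,3,4,4](0) P2=[4,2,4,3,5,2](0)
Move 2: P2 pit4 -> P1=[6,1,7,3,4,4](0) P2=[4,2,4,3,0,3](1)
Move 3: P2 pit0 -> P1=[6,0,7,3,4,4](0) P2=[0,3,5,4,0,3](3)
Move 4: P2 pit3 -> P1=[7,0,7,3,4,4](0) P2=[0,3,5,0,1,4](4)
Move 5: P1 pit2 -> P1=[7,0,0,4,5,5](1) P2=[1,4,6,0,1,4](4)
Move 6: P2 pit4 -> P1=[7,0,0,4,5,5](1) P2=[1,4,6,0,0,5](4)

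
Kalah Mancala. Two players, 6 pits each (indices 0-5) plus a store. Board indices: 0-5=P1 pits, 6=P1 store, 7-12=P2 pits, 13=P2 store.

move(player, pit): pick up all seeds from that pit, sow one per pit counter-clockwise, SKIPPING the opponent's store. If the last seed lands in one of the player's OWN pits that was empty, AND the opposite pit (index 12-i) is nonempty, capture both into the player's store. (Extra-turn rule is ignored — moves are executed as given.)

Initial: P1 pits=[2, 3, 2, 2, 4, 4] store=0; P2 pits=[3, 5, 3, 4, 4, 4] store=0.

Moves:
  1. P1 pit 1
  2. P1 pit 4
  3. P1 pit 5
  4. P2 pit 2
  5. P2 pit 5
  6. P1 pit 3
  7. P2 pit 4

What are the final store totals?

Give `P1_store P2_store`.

Answer: 3 3

Derivation:
Move 1: P1 pit1 -> P1=[2,0,3,3,5,4](0) P2=[3,5,3,4,4,4](0)
Move 2: P1 pit4 -> P1=[2,0,3,3,0,5](1) P2=[4,6,4,4,4,4](0)
Move 3: P1 pit5 -> P1=[2,0,3,3,0,0](2) P2=[5,7,5,5,4,4](0)
Move 4: P2 pit2 -> P1=[3,0,3,3,0,0](2) P2=[5,7,0,6,5,5](1)
Move 5: P2 pit5 -> P1=[4,1,4,4,0,0](2) P2=[5,7,0,6,5,0](2)
Move 6: P1 pit3 -> P1=[4,1,4,0,1,1](3) P2=[6,7,0,6,5,0](2)
Move 7: P2 pit4 -> P1=[5,2,5,0,1,1](3) P2=[6,7,0,6,0,1](3)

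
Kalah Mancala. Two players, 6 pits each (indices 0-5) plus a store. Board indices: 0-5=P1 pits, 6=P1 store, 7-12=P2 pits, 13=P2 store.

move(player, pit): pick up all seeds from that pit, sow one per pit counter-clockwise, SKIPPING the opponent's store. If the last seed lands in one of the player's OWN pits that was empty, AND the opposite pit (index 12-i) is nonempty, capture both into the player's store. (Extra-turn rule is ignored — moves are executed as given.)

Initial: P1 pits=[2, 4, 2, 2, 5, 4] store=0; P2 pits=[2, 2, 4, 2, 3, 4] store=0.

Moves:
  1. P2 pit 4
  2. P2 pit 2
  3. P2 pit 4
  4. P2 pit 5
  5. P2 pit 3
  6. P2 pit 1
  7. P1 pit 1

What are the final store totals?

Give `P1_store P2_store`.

Answer: 1 8

Derivation:
Move 1: P2 pit4 -> P1=[3,4,2,2,5,4](0) P2=[2,2,4,2,0,5](1)
Move 2: P2 pit2 -> P1=[3,4,2,2,5,4](0) P2=[2,2,0,3,1,6](2)
Move 3: P2 pit4 -> P1=[3,4,2,2,5,4](0) P2=[2,2,0,3,0,7](2)
Move 4: P2 pit5 -> P1=[4,5,3,3,6,5](0) P2=[2,2,0,3,0,0](3)
Move 5: P2 pit3 -> P1=[4,5,3,3,6,5](0) P2=[2,2,0,0,1,1](4)
Move 6: P2 pit1 -> P1=[4,5,0,3,6,5](0) P2=[2,0,1,0,1,1](8)
Move 7: P1 pit1 -> P1=[4,0,1,4,7,6](1) P2=[2,0,1,0,1,1](8)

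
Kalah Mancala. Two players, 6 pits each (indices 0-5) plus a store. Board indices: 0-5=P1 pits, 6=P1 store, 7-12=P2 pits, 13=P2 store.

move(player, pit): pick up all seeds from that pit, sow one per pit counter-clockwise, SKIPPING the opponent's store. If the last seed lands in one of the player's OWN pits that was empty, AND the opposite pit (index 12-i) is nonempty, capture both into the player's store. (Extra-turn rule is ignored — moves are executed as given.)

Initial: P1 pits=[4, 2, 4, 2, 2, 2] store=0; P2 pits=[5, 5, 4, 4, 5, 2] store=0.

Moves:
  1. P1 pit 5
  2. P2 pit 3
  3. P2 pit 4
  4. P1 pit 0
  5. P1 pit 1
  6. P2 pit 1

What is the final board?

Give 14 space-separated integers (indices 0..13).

Answer: 0 0 7 5 4 2 2 6 0 5 1 1 5 3

Derivation:
Move 1: P1 pit5 -> P1=[4,2,4,2,2,0](1) P2=[6,5,4,4,5,2](0)
Move 2: P2 pit3 -> P1=[5,2,4,2,2,0](1) P2=[6,5,4,0,6,3](1)
Move 3: P2 pit4 -> P1=[6,3,5,3,2,0](1) P2=[6,5,4,0,0,4](2)
Move 4: P1 pit0 -> P1=[0,4,6,4,3,1](2) P2=[6,5,4,0,0,4](2)
Move 5: P1 pit1 -> P1=[0,0,7,5,4,2](2) P2=[6,5,4,0,0,4](2)
Move 6: P2 pit1 -> P1=[0,0,7,5,4,2](2) P2=[6,0,5,1,1,5](3)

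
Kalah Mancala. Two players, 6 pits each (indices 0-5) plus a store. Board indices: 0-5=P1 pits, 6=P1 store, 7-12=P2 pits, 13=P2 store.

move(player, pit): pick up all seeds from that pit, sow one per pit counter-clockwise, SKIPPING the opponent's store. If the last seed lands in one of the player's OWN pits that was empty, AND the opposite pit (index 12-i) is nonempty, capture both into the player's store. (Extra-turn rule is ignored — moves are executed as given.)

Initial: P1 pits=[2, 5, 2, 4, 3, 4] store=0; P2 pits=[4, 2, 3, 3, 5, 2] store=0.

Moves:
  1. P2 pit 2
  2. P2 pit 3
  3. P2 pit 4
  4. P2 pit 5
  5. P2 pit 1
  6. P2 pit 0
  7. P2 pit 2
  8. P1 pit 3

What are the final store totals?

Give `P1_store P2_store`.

Answer: 1 16

Derivation:
Move 1: P2 pit2 -> P1=[2,5,2,4,3,4](0) P2=[4,2,0,4,6,3](0)
Move 2: P2 pit3 -> P1=[3,5,2,4,3,4](0) P2=[4,2,0,0,7,4](1)
Move 3: P2 pit4 -> P1=[4,6,3,5,4,4](0) P2=[4,2,0,0,0,5](2)
Move 4: P2 pit5 -> P1=[5,7,4,6,4,4](0) P2=[4,2,0,0,0,0](3)
Move 5: P2 pit1 -> P1=[5,7,0,6,4,4](0) P2=[4,0,1,0,0,0](8)
Move 6: P2 pit0 -> P1=[5,0,0,6,4,4](0) P2=[0,1,2,1,0,0](16)
Move 7: P2 pit2 -> P1=[5,0,0,6,4,4](0) P2=[0,1,0,2,1,0](16)
Move 8: P1 pit3 -> P1=[5,0,0,0,5,5](1) P2=[1,2,1,2,1,0](16)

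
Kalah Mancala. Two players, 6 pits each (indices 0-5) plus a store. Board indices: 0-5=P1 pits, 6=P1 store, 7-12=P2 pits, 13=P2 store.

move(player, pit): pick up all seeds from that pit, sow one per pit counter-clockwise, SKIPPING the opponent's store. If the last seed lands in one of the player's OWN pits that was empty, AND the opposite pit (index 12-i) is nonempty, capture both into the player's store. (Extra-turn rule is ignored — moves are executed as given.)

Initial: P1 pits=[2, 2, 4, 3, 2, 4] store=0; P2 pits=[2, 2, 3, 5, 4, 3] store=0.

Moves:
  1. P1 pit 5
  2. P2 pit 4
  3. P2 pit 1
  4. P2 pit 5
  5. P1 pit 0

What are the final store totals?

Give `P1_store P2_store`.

Answer: 1 6

Derivation:
Move 1: P1 pit5 -> P1=[2,2,4,3,2,0](1) P2=[3,3,4,5,4,3](0)
Move 2: P2 pit4 -> P1=[3,3,4,3,2,0](1) P2=[3,3,4,5,0,4](1)
Move 3: P2 pit1 -> P1=[3,0,4,3,2,0](1) P2=[3,0,5,6,0,4](5)
Move 4: P2 pit5 -> P1=[4,1,5,3,2,0](1) P2=[3,0,5,6,0,0](6)
Move 5: P1 pit0 -> P1=[0,2,6,4,3,0](1) P2=[3,0,5,6,0,0](6)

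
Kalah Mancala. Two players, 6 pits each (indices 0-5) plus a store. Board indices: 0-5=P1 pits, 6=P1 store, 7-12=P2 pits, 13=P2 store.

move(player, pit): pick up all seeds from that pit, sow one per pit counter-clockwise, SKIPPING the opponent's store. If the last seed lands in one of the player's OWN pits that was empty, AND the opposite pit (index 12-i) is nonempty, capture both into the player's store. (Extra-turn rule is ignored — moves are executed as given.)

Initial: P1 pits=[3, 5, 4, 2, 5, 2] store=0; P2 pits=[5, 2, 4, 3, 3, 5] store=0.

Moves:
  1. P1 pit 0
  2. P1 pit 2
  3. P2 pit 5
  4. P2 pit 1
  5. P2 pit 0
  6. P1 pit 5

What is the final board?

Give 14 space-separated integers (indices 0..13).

Answer: 1 7 1 5 6 0 2 1 2 6 5 4 1 2

Derivation:
Move 1: P1 pit0 -> P1=[0,6,5,3,5,2](0) P2=[5,2,4,3,3,5](0)
Move 2: P1 pit2 -> P1=[0,6,0,4,6,3](1) P2=[6,2,4,3,3,5](0)
Move 3: P2 pit5 -> P1=[1,7,1,5,6,3](1) P2=[6,2,4,3,3,0](1)
Move 4: P2 pit1 -> P1=[1,7,1,5,6,3](1) P2=[6,0,5,4,3,0](1)
Move 5: P2 pit0 -> P1=[1,7,1,5,6,3](1) P2=[0,1,6,5,4,1](2)
Move 6: P1 pit5 -> P1=[1,7,1,5,6,0](2) P2=[1,2,6,5,4,1](2)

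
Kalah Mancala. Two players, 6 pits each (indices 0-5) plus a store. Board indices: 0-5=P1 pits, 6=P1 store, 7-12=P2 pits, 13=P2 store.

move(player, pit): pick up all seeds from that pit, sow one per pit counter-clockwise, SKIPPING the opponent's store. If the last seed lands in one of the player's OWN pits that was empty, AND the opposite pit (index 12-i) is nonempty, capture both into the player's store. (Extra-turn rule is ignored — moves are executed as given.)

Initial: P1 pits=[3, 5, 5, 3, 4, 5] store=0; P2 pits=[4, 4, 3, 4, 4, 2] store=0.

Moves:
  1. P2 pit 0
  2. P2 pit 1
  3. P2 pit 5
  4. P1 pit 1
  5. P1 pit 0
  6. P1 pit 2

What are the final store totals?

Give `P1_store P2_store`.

Answer: 2 2

Derivation:
Move 1: P2 pit0 -> P1=[3,5,5,3,4,5](0) P2=[0,5,4,5,5,2](0)
Move 2: P2 pit1 -> P1=[3,5,5,3,4,5](0) P2=[0,0,5,6,6,3](1)
Move 3: P2 pit5 -> P1=[4,6,5,3,4,5](0) P2=[0,0,5,6,6,0](2)
Move 4: P1 pit1 -> P1=[4,0,6,4,5,6](1) P2=[1,0,5,6,6,0](2)
Move 5: P1 pit0 -> P1=[0,1,7,5,6,6](1) P2=[1,0,5,6,6,0](2)
Move 6: P1 pit2 -> P1=[0,1,0,6,7,7](2) P2=[2,1,6,6,6,0](2)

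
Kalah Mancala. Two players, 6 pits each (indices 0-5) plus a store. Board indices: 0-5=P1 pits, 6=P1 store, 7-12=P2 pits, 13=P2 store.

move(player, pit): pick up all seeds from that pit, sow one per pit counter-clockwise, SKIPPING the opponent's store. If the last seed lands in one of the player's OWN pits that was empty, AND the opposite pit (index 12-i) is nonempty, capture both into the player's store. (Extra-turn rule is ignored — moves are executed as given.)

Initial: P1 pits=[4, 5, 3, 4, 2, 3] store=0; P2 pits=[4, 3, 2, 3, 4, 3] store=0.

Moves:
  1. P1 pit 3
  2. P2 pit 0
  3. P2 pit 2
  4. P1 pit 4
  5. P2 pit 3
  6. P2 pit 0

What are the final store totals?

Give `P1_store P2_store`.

Move 1: P1 pit3 -> P1=[4,5,3,0,3,4](1) P2=[5,3,2,3,4,3](0)
Move 2: P2 pit0 -> P1=[4,5,3,0,3,4](1) P2=[0,4,3,4,5,4](0)
Move 3: P2 pit2 -> P1=[4,5,3,0,3,4](1) P2=[0,4,0,5,6,5](0)
Move 4: P1 pit4 -> P1=[4,5,3,0,0,5](2) P2=[1,4,0,5,6,5](0)
Move 5: P2 pit3 -> P1=[5,6,3,0,0,5](2) P2=[1,4,0,0,7,6](1)
Move 6: P2 pit0 -> P1=[5,6,3,0,0,5](2) P2=[0,5,0,0,7,6](1)

Answer: 2 1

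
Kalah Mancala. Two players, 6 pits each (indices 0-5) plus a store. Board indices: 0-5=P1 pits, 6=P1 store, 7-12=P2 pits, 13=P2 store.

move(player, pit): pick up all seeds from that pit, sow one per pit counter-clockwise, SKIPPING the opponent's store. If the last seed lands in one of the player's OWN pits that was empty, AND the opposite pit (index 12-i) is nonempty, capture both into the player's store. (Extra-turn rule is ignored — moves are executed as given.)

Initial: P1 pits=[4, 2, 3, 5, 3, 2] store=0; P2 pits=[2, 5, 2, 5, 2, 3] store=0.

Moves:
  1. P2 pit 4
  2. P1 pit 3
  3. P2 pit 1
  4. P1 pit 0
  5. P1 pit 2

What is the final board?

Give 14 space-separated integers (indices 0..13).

Answer: 0 3 0 2 6 5 2 3 0 3 6 1 5 2

Derivation:
Move 1: P2 pit4 -> P1=[4,2,3,5,3,2](0) P2=[2,5,2,5,0,4](1)
Move 2: P1 pit3 -> P1=[4,2,3,0,4,3](1) P2=[3,6,2,5,0,4](1)
Move 3: P2 pit1 -> P1=[5,2,3,0,4,3](1) P2=[3,0,3,6,1,5](2)
Move 4: P1 pit0 -> P1=[0,3,4,1,5,4](1) P2=[3,0,3,6,1,5](2)
Move 5: P1 pit2 -> P1=[0,3,0,2,6,5](2) P2=[3,0,3,6,1,5](2)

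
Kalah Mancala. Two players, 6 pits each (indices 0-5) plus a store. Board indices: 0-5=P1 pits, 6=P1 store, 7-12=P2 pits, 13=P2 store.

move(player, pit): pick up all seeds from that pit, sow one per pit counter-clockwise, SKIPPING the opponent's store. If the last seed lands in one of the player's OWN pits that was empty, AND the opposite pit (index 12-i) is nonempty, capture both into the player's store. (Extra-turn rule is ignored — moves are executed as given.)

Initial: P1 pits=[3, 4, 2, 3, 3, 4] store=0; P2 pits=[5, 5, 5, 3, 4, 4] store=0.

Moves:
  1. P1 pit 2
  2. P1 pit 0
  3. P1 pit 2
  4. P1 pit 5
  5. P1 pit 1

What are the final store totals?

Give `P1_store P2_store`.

Answer: 2 0

Derivation:
Move 1: P1 pit2 -> P1=[3,4,0,4,4,4](0) P2=[5,5,5,3,4,4](0)
Move 2: P1 pit0 -> P1=[0,5,1,5,4,4](0) P2=[5,5,5,3,4,4](0)
Move 3: P1 pit2 -> P1=[0,5,0,6,4,4](0) P2=[5,5,5,3,4,4](0)
Move 4: P1 pit5 -> P1=[0,5,0,6,4,0](1) P2=[6,6,6,3,4,4](0)
Move 5: P1 pit1 -> P1=[0,0,1,7,5,1](2) P2=[6,6,6,3,4,4](0)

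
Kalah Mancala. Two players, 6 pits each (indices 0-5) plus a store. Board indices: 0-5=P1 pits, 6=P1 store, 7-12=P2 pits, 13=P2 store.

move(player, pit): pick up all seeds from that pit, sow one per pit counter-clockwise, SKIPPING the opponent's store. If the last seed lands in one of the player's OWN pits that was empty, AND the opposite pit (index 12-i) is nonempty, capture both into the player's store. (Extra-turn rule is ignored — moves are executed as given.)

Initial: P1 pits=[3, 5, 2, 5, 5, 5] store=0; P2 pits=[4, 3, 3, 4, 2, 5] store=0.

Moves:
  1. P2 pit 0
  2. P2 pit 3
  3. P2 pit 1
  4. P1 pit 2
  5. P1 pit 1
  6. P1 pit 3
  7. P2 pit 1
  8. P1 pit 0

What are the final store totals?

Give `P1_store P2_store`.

Answer: 2 1

Derivation:
Move 1: P2 pit0 -> P1=[3,5,2,5,5,5](0) P2=[0,4,4,5,3,5](0)
Move 2: P2 pit3 -> P1=[4,6,2,5,5,5](0) P2=[0,4,4,0,4,6](1)
Move 3: P2 pit1 -> P1=[4,6,2,5,5,5](0) P2=[0,0,5,1,5,7](1)
Move 4: P1 pit2 -> P1=[4,6,0,6,6,5](0) P2=[0,0,5,1,5,7](1)
Move 5: P1 pit1 -> P1=[4,0,1,7,7,6](1) P2=[1,0,5,1,5,7](1)
Move 6: P1 pit3 -> P1=[4,0,1,0,8,7](2) P2=[2,1,6,2,5,7](1)
Move 7: P2 pit1 -> P1=[4,0,1,0,8,7](2) P2=[2,0,7,2,5,7](1)
Move 8: P1 pit0 -> P1=[0,1,2,1,9,7](2) P2=[2,0,7,2,5,7](1)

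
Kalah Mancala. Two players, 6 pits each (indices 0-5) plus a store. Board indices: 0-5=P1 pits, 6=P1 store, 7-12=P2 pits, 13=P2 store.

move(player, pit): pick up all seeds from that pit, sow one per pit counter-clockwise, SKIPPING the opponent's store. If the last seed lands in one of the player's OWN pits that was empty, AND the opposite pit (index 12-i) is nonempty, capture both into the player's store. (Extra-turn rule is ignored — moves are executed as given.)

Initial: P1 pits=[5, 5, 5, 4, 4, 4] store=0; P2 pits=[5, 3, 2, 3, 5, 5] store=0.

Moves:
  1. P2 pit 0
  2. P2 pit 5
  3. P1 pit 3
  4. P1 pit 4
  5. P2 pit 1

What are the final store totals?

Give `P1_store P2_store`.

Move 1: P2 pit0 -> P1=[5,5,5,4,4,4](0) P2=[0,4,3,4,6,6](0)
Move 2: P2 pit5 -> P1=[6,6,6,5,5,4](0) P2=[0,4,3,4,6,0](1)
Move 3: P1 pit3 -> P1=[6,6,6,0,6,5](1) P2=[1,5,3,4,6,0](1)
Move 4: P1 pit4 -> P1=[6,6,6,0,0,6](2) P2=[2,6,4,5,6,0](1)
Move 5: P2 pit1 -> P1=[7,6,6,0,0,6](2) P2=[2,0,5,6,7,1](2)

Answer: 2 2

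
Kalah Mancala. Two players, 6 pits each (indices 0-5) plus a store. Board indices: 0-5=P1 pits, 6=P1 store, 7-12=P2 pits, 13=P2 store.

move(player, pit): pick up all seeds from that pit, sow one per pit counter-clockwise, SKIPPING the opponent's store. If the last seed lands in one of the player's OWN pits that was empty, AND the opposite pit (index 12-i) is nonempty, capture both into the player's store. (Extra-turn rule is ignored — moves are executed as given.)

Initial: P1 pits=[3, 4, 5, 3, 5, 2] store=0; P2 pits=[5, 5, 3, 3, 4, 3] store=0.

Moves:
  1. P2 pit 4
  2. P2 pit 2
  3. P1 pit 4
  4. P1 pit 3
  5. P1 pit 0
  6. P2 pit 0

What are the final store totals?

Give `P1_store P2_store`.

Answer: 2 2

Derivation:
Move 1: P2 pit4 -> P1=[4,5,5,3,5,2](0) P2=[5,5,3,3,0,4](1)
Move 2: P2 pit2 -> P1=[4,5,5,3,5,2](0) P2=[5,5,0,4,1,5](1)
Move 3: P1 pit4 -> P1=[4,5,5,3,0,3](1) P2=[6,6,1,4,1,5](1)
Move 4: P1 pit3 -> P1=[4,5,5,0,1,4](2) P2=[6,6,1,4,1,5](1)
Move 5: P1 pit0 -> P1=[0,6,6,1,2,4](2) P2=[6,6,1,4,1,5](1)
Move 6: P2 pit0 -> P1=[0,6,6,1,2,4](2) P2=[0,7,2,5,2,6](2)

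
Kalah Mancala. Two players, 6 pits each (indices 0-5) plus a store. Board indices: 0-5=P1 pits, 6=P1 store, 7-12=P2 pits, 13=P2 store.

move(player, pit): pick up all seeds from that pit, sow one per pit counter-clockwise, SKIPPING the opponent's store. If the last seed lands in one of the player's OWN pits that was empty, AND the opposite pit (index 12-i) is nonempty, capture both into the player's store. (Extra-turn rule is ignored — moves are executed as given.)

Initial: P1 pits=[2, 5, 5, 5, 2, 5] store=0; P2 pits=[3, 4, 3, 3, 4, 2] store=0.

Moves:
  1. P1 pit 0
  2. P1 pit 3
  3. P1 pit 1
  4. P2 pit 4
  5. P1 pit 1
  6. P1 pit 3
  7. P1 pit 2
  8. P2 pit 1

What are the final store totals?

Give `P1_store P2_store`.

Move 1: P1 pit0 -> P1=[0,6,6,5,2,5](0) P2=[3,4,3,3,4,2](0)
Move 2: P1 pit3 -> P1=[0,6,6,0,3,6](1) P2=[4,5,3,3,4,2](0)
Move 3: P1 pit1 -> P1=[0,0,7,1,4,7](2) P2=[5,5,3,3,4,2](0)
Move 4: P2 pit4 -> P1=[1,1,7,1,4,7](2) P2=[5,5,3,3,0,3](1)
Move 5: P1 pit1 -> P1=[1,0,8,1,4,7](2) P2=[5,5,3,3,0,3](1)
Move 6: P1 pit3 -> P1=[1,0,8,0,5,7](2) P2=[5,5,3,3,0,3](1)
Move 7: P1 pit2 -> P1=[1,0,0,1,6,8](3) P2=[6,6,4,4,0,3](1)
Move 8: P2 pit1 -> P1=[2,0,0,1,6,8](3) P2=[6,0,5,5,1,4](2)

Answer: 3 2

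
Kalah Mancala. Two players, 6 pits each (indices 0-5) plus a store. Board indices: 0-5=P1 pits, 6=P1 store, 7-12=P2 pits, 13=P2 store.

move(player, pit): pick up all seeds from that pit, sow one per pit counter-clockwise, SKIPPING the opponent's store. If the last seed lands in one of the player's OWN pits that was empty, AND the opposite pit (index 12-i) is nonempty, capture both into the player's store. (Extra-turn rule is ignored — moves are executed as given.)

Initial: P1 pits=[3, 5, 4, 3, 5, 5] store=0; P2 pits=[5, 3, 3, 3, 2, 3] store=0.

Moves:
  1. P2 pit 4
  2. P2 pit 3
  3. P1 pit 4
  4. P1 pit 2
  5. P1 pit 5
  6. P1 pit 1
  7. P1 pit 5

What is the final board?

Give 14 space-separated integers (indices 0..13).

Answer: 3 0 1 5 2 0 5 7 5 5 1 2 6 2

Derivation:
Move 1: P2 pit4 -> P1=[3,5,4,3,5,5](0) P2=[5,3,3,3,0,4](1)
Move 2: P2 pit3 -> P1=[3,5,4,3,5,5](0) P2=[5,3,3,0,1,5](2)
Move 3: P1 pit4 -> P1=[3,5,4,3,0,6](1) P2=[6,4,4,0,1,5](2)
Move 4: P1 pit2 -> P1=[3,5,0,4,1,7](2) P2=[6,4,4,0,1,5](2)
Move 5: P1 pit5 -> P1=[3,5,0,4,1,0](3) P2=[7,5,5,1,2,6](2)
Move 6: P1 pit1 -> P1=[3,0,1,5,2,1](4) P2=[7,5,5,1,2,6](2)
Move 7: P1 pit5 -> P1=[3,0,1,5,2,0](5) P2=[7,5,5,1,2,6](2)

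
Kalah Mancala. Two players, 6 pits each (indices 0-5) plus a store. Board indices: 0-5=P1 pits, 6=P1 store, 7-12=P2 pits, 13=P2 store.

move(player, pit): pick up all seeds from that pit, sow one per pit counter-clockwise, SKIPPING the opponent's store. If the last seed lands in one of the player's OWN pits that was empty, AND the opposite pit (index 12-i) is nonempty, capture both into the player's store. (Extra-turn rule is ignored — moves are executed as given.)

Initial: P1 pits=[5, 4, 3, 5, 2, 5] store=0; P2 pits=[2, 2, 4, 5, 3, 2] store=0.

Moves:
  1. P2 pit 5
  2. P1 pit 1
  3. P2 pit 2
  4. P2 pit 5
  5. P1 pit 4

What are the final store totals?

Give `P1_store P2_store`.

Answer: 1 3

Derivation:
Move 1: P2 pit5 -> P1=[6,4,3,5,2,5](0) P2=[2,2,4,5,3,0](1)
Move 2: P1 pit1 -> P1=[6,0,4,6,3,6](0) P2=[2,2,4,5,3,0](1)
Move 3: P2 pit2 -> P1=[6,0,4,6,3,6](0) P2=[2,2,0,6,4,1](2)
Move 4: P2 pit5 -> P1=[6,0,4,6,3,6](0) P2=[2,2,0,6,4,0](3)
Move 5: P1 pit4 -> P1=[6,0,4,6,0,7](1) P2=[3,2,0,6,4,0](3)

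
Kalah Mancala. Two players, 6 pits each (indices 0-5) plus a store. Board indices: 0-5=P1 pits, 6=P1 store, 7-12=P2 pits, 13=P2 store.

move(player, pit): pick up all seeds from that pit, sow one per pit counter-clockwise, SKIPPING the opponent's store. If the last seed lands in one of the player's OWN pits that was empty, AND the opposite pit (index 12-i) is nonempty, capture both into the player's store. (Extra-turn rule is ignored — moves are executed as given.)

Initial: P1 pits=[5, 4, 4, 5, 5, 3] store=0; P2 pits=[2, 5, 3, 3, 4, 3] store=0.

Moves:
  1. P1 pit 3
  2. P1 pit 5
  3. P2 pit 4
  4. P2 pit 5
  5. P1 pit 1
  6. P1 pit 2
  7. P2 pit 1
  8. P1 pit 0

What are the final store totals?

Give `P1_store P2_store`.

Answer: 5 3

Derivation:
Move 1: P1 pit3 -> P1=[5,4,4,0,6,4](1) P2=[3,6,3,3,4,3](0)
Move 2: P1 pit5 -> P1=[5,4,4,0,6,0](2) P2=[4,7,4,3,4,3](0)
Move 3: P2 pit4 -> P1=[6,5,4,0,6,0](2) P2=[4,7,4,3,0,4](1)
Move 4: P2 pit5 -> P1=[7,6,5,0,6,0](2) P2=[4,7,4,3,0,0](2)
Move 5: P1 pit1 -> P1=[7,0,6,1,7,1](3) P2=[5,7,4,3,0,0](2)
Move 6: P1 pit2 -> P1=[7,0,0,2,8,2](4) P2=[6,8,4,3,0,0](2)
Move 7: P2 pit1 -> P1=[8,1,1,2,8,2](4) P2=[6,0,5,4,1,1](3)
Move 8: P1 pit0 -> P1=[0,2,2,3,9,3](5) P2=[7,1,5,4,1,1](3)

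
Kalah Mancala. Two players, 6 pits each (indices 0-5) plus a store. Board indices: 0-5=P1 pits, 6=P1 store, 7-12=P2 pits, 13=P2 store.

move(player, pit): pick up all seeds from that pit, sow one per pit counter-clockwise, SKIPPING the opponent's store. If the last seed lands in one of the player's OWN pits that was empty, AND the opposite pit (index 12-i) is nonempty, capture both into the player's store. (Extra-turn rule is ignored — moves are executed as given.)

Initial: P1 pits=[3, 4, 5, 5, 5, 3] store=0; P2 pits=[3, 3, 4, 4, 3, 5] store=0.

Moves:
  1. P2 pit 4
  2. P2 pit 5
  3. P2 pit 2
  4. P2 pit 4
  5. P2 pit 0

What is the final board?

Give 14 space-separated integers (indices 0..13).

Move 1: P2 pit4 -> P1=[4,4,5,5,5,3](0) P2=[3,3,4,4,0,6](1)
Move 2: P2 pit5 -> P1=[5,5,6,6,6,3](0) P2=[3,3,4,4,0,0](2)
Move 3: P2 pit2 -> P1=[5,5,6,6,6,3](0) P2=[3,3,0,5,1,1](3)
Move 4: P2 pit4 -> P1=[5,5,6,6,6,3](0) P2=[3,3,0,5,0,2](3)
Move 5: P2 pit0 -> P1=[5,5,6,6,6,3](0) P2=[0,4,1,6,0,2](3)

Answer: 5 5 6 6 6 3 0 0 4 1 6 0 2 3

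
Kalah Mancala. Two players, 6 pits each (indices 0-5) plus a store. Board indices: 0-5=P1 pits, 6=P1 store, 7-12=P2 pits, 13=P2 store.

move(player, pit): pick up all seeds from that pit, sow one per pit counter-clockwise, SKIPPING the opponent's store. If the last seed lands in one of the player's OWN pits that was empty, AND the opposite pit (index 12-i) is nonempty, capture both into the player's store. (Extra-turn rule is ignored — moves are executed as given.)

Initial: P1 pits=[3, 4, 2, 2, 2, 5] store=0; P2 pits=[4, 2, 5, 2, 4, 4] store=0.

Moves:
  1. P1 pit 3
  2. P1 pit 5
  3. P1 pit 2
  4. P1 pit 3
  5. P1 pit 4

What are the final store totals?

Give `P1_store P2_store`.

Move 1: P1 pit3 -> P1=[3,4,2,0,3,6](0) P2=[4,2,5,2,4,4](0)
Move 2: P1 pit5 -> P1=[3,4,2,0,3,0](1) P2=[5,3,6,3,5,4](0)
Move 3: P1 pit2 -> P1=[3,4,0,1,4,0](1) P2=[5,3,6,3,5,4](0)
Move 4: P1 pit3 -> P1=[3,4,0,0,5,0](1) P2=[5,3,6,3,5,4](0)
Move 5: P1 pit4 -> P1=[3,4,0,0,0,1](2) P2=[6,4,7,3,5,4](0)

Answer: 2 0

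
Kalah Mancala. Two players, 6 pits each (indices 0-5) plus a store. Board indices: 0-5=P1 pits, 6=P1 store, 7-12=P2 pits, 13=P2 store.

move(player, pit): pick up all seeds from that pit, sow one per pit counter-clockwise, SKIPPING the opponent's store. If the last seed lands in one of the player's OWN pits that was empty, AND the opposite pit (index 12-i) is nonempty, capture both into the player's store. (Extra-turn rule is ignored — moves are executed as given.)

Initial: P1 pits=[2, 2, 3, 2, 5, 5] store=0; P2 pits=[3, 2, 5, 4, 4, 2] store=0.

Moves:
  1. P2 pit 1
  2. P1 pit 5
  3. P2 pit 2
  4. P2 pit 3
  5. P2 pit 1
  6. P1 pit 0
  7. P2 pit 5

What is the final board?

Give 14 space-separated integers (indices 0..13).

Answer: 1 6 7 1 6 0 1 4 0 0 0 6 0 7

Derivation:
Move 1: P2 pit1 -> P1=[2,2,3,2,5,5](0) P2=[3,0,6,5,4,2](0)
Move 2: P1 pit5 -> P1=[2,2,3,2,5,0](1) P2=[4,1,7,6,4,2](0)
Move 3: P2 pit2 -> P1=[3,3,4,2,5,0](1) P2=[4,1,0,7,5,3](1)
Move 4: P2 pit3 -> P1=[4,4,5,3,5,0](1) P2=[4,1,0,0,6,4](2)
Move 5: P2 pit1 -> P1=[4,4,5,0,5,0](1) P2=[4,0,0,0,6,4](6)
Move 6: P1 pit0 -> P1=[0,5,6,1,6,0](1) P2=[4,0,0,0,6,4](6)
Move 7: P2 pit5 -> P1=[1,6,7,1,6,0](1) P2=[4,0,0,0,6,0](7)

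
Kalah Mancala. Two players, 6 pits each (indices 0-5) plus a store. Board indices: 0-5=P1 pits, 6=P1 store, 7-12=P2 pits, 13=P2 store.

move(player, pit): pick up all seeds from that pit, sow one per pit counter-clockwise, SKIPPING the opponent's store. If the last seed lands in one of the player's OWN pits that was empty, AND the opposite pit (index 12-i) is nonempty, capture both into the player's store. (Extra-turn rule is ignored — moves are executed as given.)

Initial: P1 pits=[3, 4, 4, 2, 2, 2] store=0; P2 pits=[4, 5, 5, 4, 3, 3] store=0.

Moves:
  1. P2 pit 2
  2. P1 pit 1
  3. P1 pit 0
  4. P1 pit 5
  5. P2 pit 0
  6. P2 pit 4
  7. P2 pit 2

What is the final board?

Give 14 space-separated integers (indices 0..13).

Answer: 1 2 7 4 4 0 1 0 7 0 7 0 6 2

Derivation:
Move 1: P2 pit2 -> P1=[4,4,4,2,2,2](0) P2=[4,5,0,5,4,4](1)
Move 2: P1 pit1 -> P1=[4,0,5,3,3,3](0) P2=[4,5,0,5,4,4](1)
Move 3: P1 pit0 -> P1=[0,1,6,4,4,3](0) P2=[4,5,0,5,4,4](1)
Move 4: P1 pit5 -> P1=[0,1,6,4,4,0](1) P2=[5,6,0,5,4,4](1)
Move 5: P2 pit0 -> P1=[0,1,6,4,4,0](1) P2=[0,7,1,6,5,5](1)
Move 6: P2 pit4 -> P1=[1,2,7,4,4,0](1) P2=[0,7,1,6,0,6](2)
Move 7: P2 pit2 -> P1=[1,2,7,4,4,0](1) P2=[0,7,0,7,0,6](2)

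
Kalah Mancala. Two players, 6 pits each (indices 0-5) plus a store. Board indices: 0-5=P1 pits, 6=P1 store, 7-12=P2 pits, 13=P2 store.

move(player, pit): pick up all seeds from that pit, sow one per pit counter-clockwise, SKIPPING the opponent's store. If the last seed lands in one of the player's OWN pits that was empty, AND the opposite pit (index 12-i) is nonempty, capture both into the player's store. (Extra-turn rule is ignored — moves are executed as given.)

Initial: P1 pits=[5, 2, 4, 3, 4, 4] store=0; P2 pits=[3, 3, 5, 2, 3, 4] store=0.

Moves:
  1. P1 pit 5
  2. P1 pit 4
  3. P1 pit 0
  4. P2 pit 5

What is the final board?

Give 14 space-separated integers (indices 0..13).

Move 1: P1 pit5 -> P1=[5,2,4,3,4,0](1) P2=[4,4,6,2,3,4](0)
Move 2: P1 pit4 -> P1=[5,2,4,3,0,1](2) P2=[5,5,6,2,3,4](0)
Move 3: P1 pit0 -> P1=[0,3,5,4,1,2](2) P2=[5,5,6,2,3,4](0)
Move 4: P2 pit5 -> P1=[1,4,6,4,1,2](2) P2=[5,5,6,2,3,0](1)

Answer: 1 4 6 4 1 2 2 5 5 6 2 3 0 1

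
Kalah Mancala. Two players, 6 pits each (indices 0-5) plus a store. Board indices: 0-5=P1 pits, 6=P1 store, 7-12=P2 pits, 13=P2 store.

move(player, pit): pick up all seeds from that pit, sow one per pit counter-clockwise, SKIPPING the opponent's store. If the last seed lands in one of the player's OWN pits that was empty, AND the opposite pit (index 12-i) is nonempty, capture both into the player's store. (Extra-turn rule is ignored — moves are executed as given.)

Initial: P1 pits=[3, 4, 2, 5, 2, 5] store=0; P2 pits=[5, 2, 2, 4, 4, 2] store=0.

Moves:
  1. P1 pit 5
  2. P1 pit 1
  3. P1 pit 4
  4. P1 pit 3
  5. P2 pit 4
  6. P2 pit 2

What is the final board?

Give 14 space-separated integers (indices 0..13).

Move 1: P1 pit5 -> P1=[3,4,2,5,2,0](1) P2=[6,3,3,5,4,2](0)
Move 2: P1 pit1 -> P1=[3,0,3,6,3,0](8) P2=[0,3,3,5,4,2](0)
Move 3: P1 pit4 -> P1=[3,0,3,6,0,1](9) P2=[1,3,3,5,4,2](0)
Move 4: P1 pit3 -> P1=[3,0,3,0,1,2](10) P2=[2,4,4,5,4,2](0)
Move 5: P2 pit4 -> P1=[4,1,3,0,1,2](10) P2=[2,4,4,5,0,3](1)
Move 6: P2 pit2 -> P1=[4,1,3,0,1,2](10) P2=[2,4,0,6,1,4](2)

Answer: 4 1 3 0 1 2 10 2 4 0 6 1 4 2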